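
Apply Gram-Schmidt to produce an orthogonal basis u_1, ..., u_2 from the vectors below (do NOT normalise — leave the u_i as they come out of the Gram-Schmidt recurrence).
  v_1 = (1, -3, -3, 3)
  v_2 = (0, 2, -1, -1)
Orthogonal basis:
  u_1 = (1, -3, -3, 3)
  u_2 = (3/14, 19/14, -23/14, -5/14)

Apply the Gram-Schmidt recurrence
  u_1 = v_1
  u_i = v_i − Σ_{j<i} ((v_i · u_j) / (u_j · u_j)) · u_j.

Step by step this gives:
  u_1 = (1, -3, -3, 3)
  u_2 = (3/14, 19/14, -23/14, -5/14)

Orthogonality check:
  u_2 · u_1 = 0 (should be 0)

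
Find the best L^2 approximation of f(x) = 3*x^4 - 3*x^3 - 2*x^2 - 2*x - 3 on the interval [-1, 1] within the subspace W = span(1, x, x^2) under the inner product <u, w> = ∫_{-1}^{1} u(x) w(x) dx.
g(x) = 4*x^2/7 - 19*x/5 - 114/35

The best approximation g ∈ W is the orthogonal projection of f onto W. Writing g = a_0 + a_1 x + a_2 x^2, the coefficients solve the normal equations G · a = b where
  G_{ij} = <φ_i, φ_j> and b_i = <f, φ_i>, with φ_0 = 1, φ_1 = x, φ_2 = x^2.
G =
  [2, 0, 2/3]
  [0, 2/3, 0]
  [2/3, 0, 2/5],
b = (-92/15, -38/15, -68/35).
Solving gives a_0 = -114/35, a_1 = -19/5, a_2 = 4/7, so
  g(x) = 4*x^2/7 - 19*x/5 - 114/35.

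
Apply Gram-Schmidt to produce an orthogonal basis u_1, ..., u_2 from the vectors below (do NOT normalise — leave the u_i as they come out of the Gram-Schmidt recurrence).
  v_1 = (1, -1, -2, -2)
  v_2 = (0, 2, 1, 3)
Orthogonal basis:
  u_1 = (1, -1, -2, -2)
  u_2 = (1, 1, -1, 1)

Apply the Gram-Schmidt recurrence
  u_1 = v_1
  u_i = v_i − Σ_{j<i} ((v_i · u_j) / (u_j · u_j)) · u_j.

Step by step this gives:
  u_1 = (1, -1, -2, -2)
  u_2 = (1, 1, -1, 1)

Orthogonality check:
  u_2 · u_1 = 0 (should be 0)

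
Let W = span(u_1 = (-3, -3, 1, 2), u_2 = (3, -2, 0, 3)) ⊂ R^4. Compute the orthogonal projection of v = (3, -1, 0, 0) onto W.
proj_W(v) = (1308/497, -47/497, -165/497, 69/71)

Set up U = [u_1 | ... | u_2] ∈ R^(4×2). The projector onto W = col(U) is P = U (U^T U)^(-1) U^T.
Compute U^T U =
  [23, 3]
  [3, 22],
and U^T v = (-6, 11).
Solve U^T U · c = U^T v for the coefficients: c = (-165/497, 271/497). The projection is proj_W(v) = U c.
Check: (v - proj_W(v)) · u_1 = 0  (should be 0).
Check: (v - proj_W(v)) · u_2 = 0  (should be 0).
Result: proj_W(v) = (1308/497, -47/497, -165/497, 69/71).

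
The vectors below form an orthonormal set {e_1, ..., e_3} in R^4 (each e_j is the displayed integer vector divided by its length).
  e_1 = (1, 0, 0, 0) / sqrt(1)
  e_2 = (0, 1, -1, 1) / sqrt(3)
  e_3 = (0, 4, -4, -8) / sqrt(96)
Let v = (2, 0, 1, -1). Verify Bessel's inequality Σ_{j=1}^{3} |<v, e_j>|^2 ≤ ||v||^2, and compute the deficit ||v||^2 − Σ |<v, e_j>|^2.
Σ |<v, e_j>|^2 = 11/2; ||v||^2 = 6; deficit = 1/2

Write each e_j = u_j / sqrt(<u_j, u_j>) where u_j is the displayed integer vector. Then <v, e_j> = <v, u_j> / sqrt(<u_j, u_j>), so |<v, e_j>|^2 = <v, u_j>^2 / <u_j, u_j>.
Coefficients: <v, e_1> = 2/sqrt(1), <v, e_2> = -2/sqrt(3), <v, e_3> = 4/sqrt(96).
Square and sum: Σ |<v, e_j>|^2 = 11/2.
Compute ||v||^2 = v·v = 6.
Deficit = 6 − 11/2 = 1/2 ≥ 0, confirming Bessel's inequality. (The deficit equals ||v − Σ <v,e_j> e_j||^2, the squared distance from v to span{e_j}.)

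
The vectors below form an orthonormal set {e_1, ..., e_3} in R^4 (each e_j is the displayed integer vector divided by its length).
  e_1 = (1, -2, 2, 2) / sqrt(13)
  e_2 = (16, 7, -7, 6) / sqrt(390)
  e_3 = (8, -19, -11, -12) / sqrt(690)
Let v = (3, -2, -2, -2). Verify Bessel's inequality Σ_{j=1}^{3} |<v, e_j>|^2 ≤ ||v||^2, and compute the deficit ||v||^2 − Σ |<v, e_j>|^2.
Σ |<v, e_j>|^2 = 467/23; ||v||^2 = 21; deficit = 16/23

Write each e_j = u_j / sqrt(<u_j, u_j>) where u_j is the displayed integer vector. Then <v, e_j> = <v, u_j> / sqrt(<u_j, u_j>), so |<v, e_j>|^2 = <v, u_j>^2 / <u_j, u_j>.
Coefficients: <v, e_1> = -1/sqrt(13), <v, e_2> = 36/sqrt(390), <v, e_3> = 108/sqrt(690).
Square and sum: Σ |<v, e_j>|^2 = 467/23.
Compute ||v||^2 = v·v = 21.
Deficit = 21 − 467/23 = 16/23 ≥ 0, confirming Bessel's inequality. (The deficit equals ||v − Σ <v,e_j> e_j||^2, the squared distance from v to span{e_j}.)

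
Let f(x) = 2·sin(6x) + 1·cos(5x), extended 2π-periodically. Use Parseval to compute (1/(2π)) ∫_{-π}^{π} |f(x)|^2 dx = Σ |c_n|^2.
Σ |c_n|^2 = 5/2

Expand |f|^2 and use orthogonality of {sin(nx), cos(mx)} on [-π, π]:
  ∫_{-π}^{π} sin(nx)^2 dx = π, ∫ cos(mx)^2 dx = π, and cross terms integrate to 0.
So ∫_{-π}^{π} f(x)^2 dx = 2^2 · π + 1^2 · π = (4 + 1)π.
Divide by 2π: (4 + 1)/2 = 5/2.
By Parseval, this equals Σ |c_n|^2.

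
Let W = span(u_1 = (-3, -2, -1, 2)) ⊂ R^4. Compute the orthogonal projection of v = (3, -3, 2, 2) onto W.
proj_W(v) = (1/6, 1/9, 1/18, -1/9)

Set up U = [u_1 | ... | u_1] ∈ R^(4×1). The projector onto W = col(U) is P = U (U^T U)^(-1) U^T.
Compute U^T U =
  [18],
and U^T v = (-1).
Solve U^T U · c = U^T v for the coefficients: c = (-1/18). The projection is proj_W(v) = U c.
Check: (v - proj_W(v)) · u_1 = 0  (should be 0).
Result: proj_W(v) = (1/6, 1/9, 1/18, -1/9).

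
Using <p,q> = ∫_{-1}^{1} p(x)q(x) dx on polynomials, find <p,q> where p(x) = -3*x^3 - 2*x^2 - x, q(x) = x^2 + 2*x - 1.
<p,q> = -16/5

Expand the product: p(x)·q(x) = -3*x^5 - 8*x^4 - 2*x^3 + x.
∫_{-1}^{1} of each monomial x^k gives [2/(k+1) if k even, 0 if k odd]. Integrating term-by-term (or equivalently evaluating the antiderivative F(x) = -x^6/2 - 8*x^5/5 - x^4/2 + x^2/2 at the endpoints):
  F(1) − F(−1) = -21/10 − (11/10) = -16/5.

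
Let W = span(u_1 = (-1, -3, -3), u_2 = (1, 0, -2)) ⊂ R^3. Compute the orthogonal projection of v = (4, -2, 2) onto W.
proj_W(v) = (4/7, 6/7, 2/7)

Set up U = [u_1 | ... | u_2] ∈ R^(3×2). The projector onto W = col(U) is P = U (U^T U)^(-1) U^T.
Compute U^T U =
  [19, 5]
  [5, 5],
and U^T v = (-4, 0).
Solve U^T U · c = U^T v for the coefficients: c = (-2/7, 2/7). The projection is proj_W(v) = U c.
Check: (v - proj_W(v)) · u_1 = 0  (should be 0).
Check: (v - proj_W(v)) · u_2 = 0  (should be 0).
Result: proj_W(v) = (4/7, 6/7, 2/7).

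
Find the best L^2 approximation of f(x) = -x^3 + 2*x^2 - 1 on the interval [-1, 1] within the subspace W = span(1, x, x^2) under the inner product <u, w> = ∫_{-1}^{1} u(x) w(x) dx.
g(x) = 2*x^2 - 3*x/5 - 1

The best approximation g ∈ W is the orthogonal projection of f onto W. Writing g = a_0 + a_1 x + a_2 x^2, the coefficients solve the normal equations G · a = b where
  G_{ij} = <φ_i, φ_j> and b_i = <f, φ_i>, with φ_0 = 1, φ_1 = x, φ_2 = x^2.
G =
  [2, 0, 2/3]
  [0, 2/3, 0]
  [2/3, 0, 2/5],
b = (-2/3, -2/5, 2/15).
Solving gives a_0 = -1, a_1 = -3/5, a_2 = 2, so
  g(x) = 2*x^2 - 3*x/5 - 1.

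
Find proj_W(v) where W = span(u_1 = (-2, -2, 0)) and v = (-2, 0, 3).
proj_W(v) = (-1, -1, 0)

Set up U = [u_1 | ... | u_1] ∈ R^(3×1). The projector onto W = col(U) is P = U (U^T U)^(-1) U^T.
Compute U^T U =
  [8],
and U^T v = (4).
Solve U^T U · c = U^T v for the coefficients: c = (1/2). The projection is proj_W(v) = U c.
Check: (v - proj_W(v)) · u_1 = 0  (should be 0).
Result: proj_W(v) = (-1, -1, 0).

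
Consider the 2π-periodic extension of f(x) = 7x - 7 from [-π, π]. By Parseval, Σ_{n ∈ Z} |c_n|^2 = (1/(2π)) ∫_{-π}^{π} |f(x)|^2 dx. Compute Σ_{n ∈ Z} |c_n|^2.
Σ |c_n|^2 = 49π^2/3 + 49

Expand and integrate term by term over [-π, π]:
  ∫ (7x)^2 dx = 49·(2π^3/3); ∫ 2·7·(-7)·x dx = 0 (odd integrand); ∫ (-7)^2 dx = 49·2π.
So (1/(2π)) ∫_{-π}^{π} (7x - 7)^2 dx = 49π^2/3 + 49 = 49π^2/3 + 49.
Parseval ⇒ Σ |c_n|^2 = 49π^2/3 + 49.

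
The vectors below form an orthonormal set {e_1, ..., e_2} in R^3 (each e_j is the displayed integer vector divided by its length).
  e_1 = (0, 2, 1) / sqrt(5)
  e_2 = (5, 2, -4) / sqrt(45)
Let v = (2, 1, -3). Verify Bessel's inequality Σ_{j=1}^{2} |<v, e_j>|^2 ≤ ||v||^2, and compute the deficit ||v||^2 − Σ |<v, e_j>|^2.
Σ |<v, e_j>|^2 = 13; ||v||^2 = 14; deficit = 1

Write each e_j = u_j / sqrt(<u_j, u_j>) where u_j is the displayed integer vector. Then <v, e_j> = <v, u_j> / sqrt(<u_j, u_j>), so |<v, e_j>|^2 = <v, u_j>^2 / <u_j, u_j>.
Coefficients: <v, e_1> = -1/sqrt(5), <v, e_2> = 24/sqrt(45).
Square and sum: Σ |<v, e_j>|^2 = 13.
Compute ||v||^2 = v·v = 14.
Deficit = 14 − 13 = 1 ≥ 0, confirming Bessel's inequality. (The deficit equals ||v − Σ <v,e_j> e_j||^2, the squared distance from v to span{e_j}.)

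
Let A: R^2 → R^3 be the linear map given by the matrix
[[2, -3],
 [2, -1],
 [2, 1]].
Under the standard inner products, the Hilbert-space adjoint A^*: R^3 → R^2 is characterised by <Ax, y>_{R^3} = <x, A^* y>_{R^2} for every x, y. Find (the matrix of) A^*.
A^* = A^T =
[[2, 2, 2],
 [-3, -1, 1]]

For real matrices with standard dot products, the defining identity <Ax, y> = <x, A^* y> gives (Ax)^T y = x^T (A^*) y, i.e. x^T A^T y = x^T (A^*) y. Since this holds for all x, y, we must have A^* = A^T. Therefore
A^* =
[[2, 2, 2],
 [-3, -1, 1]].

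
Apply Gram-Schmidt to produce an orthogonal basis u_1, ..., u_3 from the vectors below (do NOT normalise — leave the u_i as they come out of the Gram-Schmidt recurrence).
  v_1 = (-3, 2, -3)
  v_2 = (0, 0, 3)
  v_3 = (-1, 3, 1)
Orthogonal basis:
  u_1 = (-3, 2, -3)
  u_2 = (-27/22, 9/11, 39/22)
  u_3 = (14/13, 21/13, 0)

Apply the Gram-Schmidt recurrence
  u_1 = v_1
  u_i = v_i − Σ_{j<i} ((v_i · u_j) / (u_j · u_j)) · u_j.

Step by step this gives:
  u_1 = (-3, 2, -3)
  u_2 = (-27/22, 9/11, 39/22)
  u_3 = (14/13, 21/13, 0)

Orthogonality check:
  u_2 · u_1 = 0 (should be 0)
  u_3 · u_1 = 0 (should be 0)
  u_3 · u_2 = 0 (should be 0)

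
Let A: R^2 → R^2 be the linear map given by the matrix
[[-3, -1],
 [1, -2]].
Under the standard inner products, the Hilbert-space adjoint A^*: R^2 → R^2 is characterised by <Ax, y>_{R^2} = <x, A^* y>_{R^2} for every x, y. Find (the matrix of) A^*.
A^* = A^T =
[[-3, 1],
 [-1, -2]]

For real matrices with standard dot products, the defining identity <Ax, y> = <x, A^* y> gives (Ax)^T y = x^T (A^*) y, i.e. x^T A^T y = x^T (A^*) y. Since this holds for all x, y, we must have A^* = A^T. Therefore
A^* =
[[-3, 1],
 [-1, -2]].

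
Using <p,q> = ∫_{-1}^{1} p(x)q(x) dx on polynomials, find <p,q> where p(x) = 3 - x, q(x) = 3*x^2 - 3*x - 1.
<p,q> = 2

Expand the product: p(x)·q(x) = -3*x^3 + 12*x^2 - 8*x - 3.
∫_{-1}^{1} of each monomial x^k gives [2/(k+1) if k even, 0 if k odd]. Integrating term-by-term (or equivalently evaluating the antiderivative F(x) = -3*x^4/4 + 4*x^3 - 4*x^2 - 3*x at the endpoints):
  F(1) − F(−1) = -15/4 − (-23/4) = 2.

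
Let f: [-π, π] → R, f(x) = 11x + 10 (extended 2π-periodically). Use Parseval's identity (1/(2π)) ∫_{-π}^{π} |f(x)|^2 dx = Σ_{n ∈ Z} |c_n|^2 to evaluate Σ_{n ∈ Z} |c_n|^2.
Σ |c_n|^2 = 121π^2/3 + 100

Expand and integrate term by term over [-π, π]:
  ∫ (11x)^2 dx = 121·(2π^3/3); ∫ 2·11·(10)·x dx = 0 (odd integrand); ∫ 10^2 dx = 100·2π.
So (1/(2π)) ∫_{-π}^{π} (11x + 10)^2 dx = 121π^2/3 + 100 = 121π^2/3 + 100.
Parseval ⇒ Σ |c_n|^2 = 121π^2/3 + 100.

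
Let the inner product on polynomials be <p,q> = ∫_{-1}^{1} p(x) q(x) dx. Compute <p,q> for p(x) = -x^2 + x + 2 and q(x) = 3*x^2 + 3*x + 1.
<p,q> = 122/15

Expand the product: p(x)·q(x) = -3*x^4 + 8*x^2 + 7*x + 2.
∫_{-1}^{1} of each monomial x^k gives [2/(k+1) if k even, 0 if k odd]. Integrating term-by-term (or equivalently evaluating the antiderivative F(x) = -3*x^5/5 + 8*x^3/3 + 7*x^2/2 + 2*x at the endpoints):
  F(1) − F(−1) = 227/30 − (-17/30) = 122/15.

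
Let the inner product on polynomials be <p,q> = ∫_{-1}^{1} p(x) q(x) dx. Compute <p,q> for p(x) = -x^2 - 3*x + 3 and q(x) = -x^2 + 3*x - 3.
<p,q> = -118/5

Expand the product: p(x)·q(x) = x^4 - 9*x^2 + 18*x - 9.
∫_{-1}^{1} of each monomial x^k gives [2/(k+1) if k even, 0 if k odd]. Integrating term-by-term (or equivalently evaluating the antiderivative F(x) = x^5/5 - 3*x^3 + 9*x^2 - 9*x at the endpoints):
  F(1) − F(−1) = -14/5 − (104/5) = -118/5.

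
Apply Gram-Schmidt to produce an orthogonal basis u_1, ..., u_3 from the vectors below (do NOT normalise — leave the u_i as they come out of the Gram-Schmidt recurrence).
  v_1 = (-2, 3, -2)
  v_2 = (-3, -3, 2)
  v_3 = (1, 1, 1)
Orthogonal basis:
  u_1 = (-2, 3, -2)
  u_2 = (-65/17, -30/17, 20/17)
  u_3 = (0, 10/13, 15/13)

Apply the Gram-Schmidt recurrence
  u_1 = v_1
  u_i = v_i − Σ_{j<i} ((v_i · u_j) / (u_j · u_j)) · u_j.

Step by step this gives:
  u_1 = (-2, 3, -2)
  u_2 = (-65/17, -30/17, 20/17)
  u_3 = (0, 10/13, 15/13)

Orthogonality check:
  u_2 · u_1 = 0 (should be 0)
  u_3 · u_1 = 0 (should be 0)
  u_3 · u_2 = 0 (should be 0)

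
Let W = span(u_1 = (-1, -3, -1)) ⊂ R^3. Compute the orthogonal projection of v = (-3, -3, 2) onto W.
proj_W(v) = (-10/11, -30/11, -10/11)

Set up U = [u_1 | ... | u_1] ∈ R^(3×1). The projector onto W = col(U) is P = U (U^T U)^(-1) U^T.
Compute U^T U =
  [11],
and U^T v = (10).
Solve U^T U · c = U^T v for the coefficients: c = (10/11). The projection is proj_W(v) = U c.
Check: (v - proj_W(v)) · u_1 = 0  (should be 0).
Result: proj_W(v) = (-10/11, -30/11, -10/11).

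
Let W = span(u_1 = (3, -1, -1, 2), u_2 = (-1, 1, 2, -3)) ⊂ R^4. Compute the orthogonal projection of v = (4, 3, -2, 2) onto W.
proj_W(v) = (88/27, -26/27, -7/9, 47/27)

Set up U = [u_1 | ... | u_2] ∈ R^(4×2). The projector onto W = col(U) is P = U (U^T U)^(-1) U^T.
Compute U^T U =
  [15, -12]
  [-12, 15],
and U^T v = (15, -11).
Solve U^T U · c = U^T v for the coefficients: c = (31/27, 5/27). The projection is proj_W(v) = U c.
Check: (v - proj_W(v)) · u_1 = 0  (should be 0).
Check: (v - proj_W(v)) · u_2 = 0  (should be 0).
Result: proj_W(v) = (88/27, -26/27, -7/9, 47/27).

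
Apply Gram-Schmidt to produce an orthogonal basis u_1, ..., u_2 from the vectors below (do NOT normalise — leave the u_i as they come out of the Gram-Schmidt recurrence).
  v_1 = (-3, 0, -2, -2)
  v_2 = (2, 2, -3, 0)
Orthogonal basis:
  u_1 = (-3, 0, -2, -2)
  u_2 = (2, 2, -3, 0)

Apply the Gram-Schmidt recurrence
  u_1 = v_1
  u_i = v_i − Σ_{j<i} ((v_i · u_j) / (u_j · u_j)) · u_j.

Step by step this gives:
  u_1 = (-3, 0, -2, -2)
  u_2 = (2, 2, -3, 0)

Orthogonality check:
  u_2 · u_1 = 0 (should be 0)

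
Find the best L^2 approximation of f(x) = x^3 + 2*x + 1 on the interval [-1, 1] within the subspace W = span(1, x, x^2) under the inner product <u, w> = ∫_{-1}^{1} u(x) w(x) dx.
g(x) = 13*x/5 + 1

The best approximation g ∈ W is the orthogonal projection of f onto W. Writing g = a_0 + a_1 x + a_2 x^2, the coefficients solve the normal equations G · a = b where
  G_{ij} = <φ_i, φ_j> and b_i = <f, φ_i>, with φ_0 = 1, φ_1 = x, φ_2 = x^2.
G =
  [2, 0, 2/3]
  [0, 2/3, 0]
  [2/3, 0, 2/5],
b = (2, 26/15, 2/3).
Solving gives a_0 = 1, a_1 = 13/5, a_2 = 0, so
  g(x) = 13*x/5 + 1.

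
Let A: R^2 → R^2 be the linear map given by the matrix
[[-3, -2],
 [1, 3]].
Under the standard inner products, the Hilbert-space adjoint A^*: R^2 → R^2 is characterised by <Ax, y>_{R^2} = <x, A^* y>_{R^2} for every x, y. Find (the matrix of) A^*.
A^* = A^T =
[[-3, 1],
 [-2, 3]]

For real matrices with standard dot products, the defining identity <Ax, y> = <x, A^* y> gives (Ax)^T y = x^T (A^*) y, i.e. x^T A^T y = x^T (A^*) y. Since this holds for all x, y, we must have A^* = A^T. Therefore
A^* =
[[-3, 1],
 [-2, 3]].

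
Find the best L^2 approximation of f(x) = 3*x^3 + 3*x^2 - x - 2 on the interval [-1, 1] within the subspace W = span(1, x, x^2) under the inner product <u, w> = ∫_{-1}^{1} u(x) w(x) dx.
g(x) = 3*x^2 + 4*x/5 - 2

The best approximation g ∈ W is the orthogonal projection of f onto W. Writing g = a_0 + a_1 x + a_2 x^2, the coefficients solve the normal equations G · a = b where
  G_{ij} = <φ_i, φ_j> and b_i = <f, φ_i>, with φ_0 = 1, φ_1 = x, φ_2 = x^2.
G =
  [2, 0, 2/3]
  [0, 2/3, 0]
  [2/3, 0, 2/5],
b = (-2, 8/15, -2/15).
Solving gives a_0 = -2, a_1 = 4/5, a_2 = 3, so
  g(x) = 3*x^2 + 4*x/5 - 2.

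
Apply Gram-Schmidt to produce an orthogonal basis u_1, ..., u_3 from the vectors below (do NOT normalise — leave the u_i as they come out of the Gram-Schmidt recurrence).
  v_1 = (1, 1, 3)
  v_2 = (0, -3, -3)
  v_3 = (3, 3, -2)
Orthogonal basis:
  u_1 = (1, 1, 3)
  u_2 = (12/11, -21/11, 3/11)
  u_3 = (11/3, 11/6, -11/6)

Apply the Gram-Schmidt recurrence
  u_1 = v_1
  u_i = v_i − Σ_{j<i} ((v_i · u_j) / (u_j · u_j)) · u_j.

Step by step this gives:
  u_1 = (1, 1, 3)
  u_2 = (12/11, -21/11, 3/11)
  u_3 = (11/3, 11/6, -11/6)

Orthogonality check:
  u_2 · u_1 = 0 (should be 0)
  u_3 · u_1 = 0 (should be 0)
  u_3 · u_2 = 0 (should be 0)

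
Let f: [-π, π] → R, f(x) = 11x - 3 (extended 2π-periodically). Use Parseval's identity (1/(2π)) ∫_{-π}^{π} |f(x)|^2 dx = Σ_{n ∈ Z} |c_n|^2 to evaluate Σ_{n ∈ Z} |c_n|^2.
Σ |c_n|^2 = 121π^2/3 + 9

Expand and integrate term by term over [-π, π]:
  ∫ (11x)^2 dx = 121·(2π^3/3); ∫ 2·11·(-3)·x dx = 0 (odd integrand); ∫ (-3)^2 dx = 9·2π.
So (1/(2π)) ∫_{-π}^{π} (11x - 3)^2 dx = 121π^2/3 + 9 = 121π^2/3 + 9.
Parseval ⇒ Σ |c_n|^2 = 121π^2/3 + 9.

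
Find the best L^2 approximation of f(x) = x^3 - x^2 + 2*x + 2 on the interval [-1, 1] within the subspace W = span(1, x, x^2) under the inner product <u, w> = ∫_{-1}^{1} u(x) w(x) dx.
g(x) = -x^2 + 13*x/5 + 2

The best approximation g ∈ W is the orthogonal projection of f onto W. Writing g = a_0 + a_1 x + a_2 x^2, the coefficients solve the normal equations G · a = b where
  G_{ij} = <φ_i, φ_j> and b_i = <f, φ_i>, with φ_0 = 1, φ_1 = x, φ_2 = x^2.
G =
  [2, 0, 2/3]
  [0, 2/3, 0]
  [2/3, 0, 2/5],
b = (10/3, 26/15, 14/15).
Solving gives a_0 = 2, a_1 = 13/5, a_2 = -1, so
  g(x) = -x^2 + 13*x/5 + 2.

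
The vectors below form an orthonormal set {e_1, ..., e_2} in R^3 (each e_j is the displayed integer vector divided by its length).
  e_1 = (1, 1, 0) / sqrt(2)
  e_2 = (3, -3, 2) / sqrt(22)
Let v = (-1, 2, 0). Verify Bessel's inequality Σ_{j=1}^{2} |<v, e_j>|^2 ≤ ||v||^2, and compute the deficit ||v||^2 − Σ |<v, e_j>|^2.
Σ |<v, e_j>|^2 = 46/11; ||v||^2 = 5; deficit = 9/11

Write each e_j = u_j / sqrt(<u_j, u_j>) where u_j is the displayed integer vector. Then <v, e_j> = <v, u_j> / sqrt(<u_j, u_j>), so |<v, e_j>|^2 = <v, u_j>^2 / <u_j, u_j>.
Coefficients: <v, e_1> = 1/sqrt(2), <v, e_2> = -9/sqrt(22).
Square and sum: Σ |<v, e_j>|^2 = 46/11.
Compute ||v||^2 = v·v = 5.
Deficit = 5 − 46/11 = 9/11 ≥ 0, confirming Bessel's inequality. (The deficit equals ||v − Σ <v,e_j> e_j||^2, the squared distance from v to span{e_j}.)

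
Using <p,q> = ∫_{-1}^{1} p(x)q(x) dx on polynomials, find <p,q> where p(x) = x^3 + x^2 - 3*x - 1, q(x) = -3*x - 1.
<p,q> = 92/15

Expand the product: p(x)·q(x) = -3*x^4 - 4*x^3 + 8*x^2 + 6*x + 1.
∫_{-1}^{1} of each monomial x^k gives [2/(k+1) if k even, 0 if k odd]. Integrating term-by-term (or equivalently evaluating the antiderivative F(x) = -3*x^5/5 - x^4 + 8*x^3/3 + 3*x^2 + x at the endpoints):
  F(1) − F(−1) = 76/15 − (-16/15) = 92/15.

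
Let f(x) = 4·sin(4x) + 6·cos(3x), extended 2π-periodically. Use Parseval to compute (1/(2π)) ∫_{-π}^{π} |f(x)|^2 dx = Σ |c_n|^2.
Σ |c_n|^2 = 26

Expand |f|^2 and use orthogonality of {sin(nx), cos(mx)} on [-π, π]:
  ∫_{-π}^{π} sin(nx)^2 dx = π, ∫ cos(mx)^2 dx = π, and cross terms integrate to 0.
So ∫_{-π}^{π} f(x)^2 dx = 4^2 · π + 6^2 · π = (16 + 36)π.
Divide by 2π: (16 + 36)/2 = 26.
By Parseval, this equals Σ |c_n|^2.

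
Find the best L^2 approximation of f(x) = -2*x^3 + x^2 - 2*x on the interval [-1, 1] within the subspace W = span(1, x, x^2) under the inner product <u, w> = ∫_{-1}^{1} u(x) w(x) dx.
g(x) = x^2 - 16*x/5

The best approximation g ∈ W is the orthogonal projection of f onto W. Writing g = a_0 + a_1 x + a_2 x^2, the coefficients solve the normal equations G · a = b where
  G_{ij} = <φ_i, φ_j> and b_i = <f, φ_i>, with φ_0 = 1, φ_1 = x, φ_2 = x^2.
G =
  [2, 0, 2/3]
  [0, 2/3, 0]
  [2/3, 0, 2/5],
b = (2/3, -32/15, 2/5).
Solving gives a_0 = 0, a_1 = -16/5, a_2 = 1, so
  g(x) = x^2 - 16*x/5.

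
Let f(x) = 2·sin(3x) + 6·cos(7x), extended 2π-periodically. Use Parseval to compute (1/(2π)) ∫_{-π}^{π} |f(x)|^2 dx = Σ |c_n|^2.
Σ |c_n|^2 = 20

Expand |f|^2 and use orthogonality of {sin(nx), cos(mx)} on [-π, π]:
  ∫_{-π}^{π} sin(nx)^2 dx = π, ∫ cos(mx)^2 dx = π, and cross terms integrate to 0.
So ∫_{-π}^{π} f(x)^2 dx = 2^2 · π + 6^2 · π = (4 + 36)π.
Divide by 2π: (4 + 36)/2 = 20.
By Parseval, this equals Σ |c_n|^2.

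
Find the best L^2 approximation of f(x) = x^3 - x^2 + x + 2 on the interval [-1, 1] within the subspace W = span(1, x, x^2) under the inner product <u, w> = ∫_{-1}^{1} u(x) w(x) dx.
g(x) = -x^2 + 8*x/5 + 2

The best approximation g ∈ W is the orthogonal projection of f onto W. Writing g = a_0 + a_1 x + a_2 x^2, the coefficients solve the normal equations G · a = b where
  G_{ij} = <φ_i, φ_j> and b_i = <f, φ_i>, with φ_0 = 1, φ_1 = x, φ_2 = x^2.
G =
  [2, 0, 2/3]
  [0, 2/3, 0]
  [2/3, 0, 2/5],
b = (10/3, 16/15, 14/15).
Solving gives a_0 = 2, a_1 = 8/5, a_2 = -1, so
  g(x) = -x^2 + 8*x/5 + 2.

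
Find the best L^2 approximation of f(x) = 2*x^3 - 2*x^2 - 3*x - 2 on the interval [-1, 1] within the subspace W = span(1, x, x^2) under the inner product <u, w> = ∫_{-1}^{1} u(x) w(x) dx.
g(x) = -2*x^2 - 9*x/5 - 2

The best approximation g ∈ W is the orthogonal projection of f onto W. Writing g = a_0 + a_1 x + a_2 x^2, the coefficients solve the normal equations G · a = b where
  G_{ij} = <φ_i, φ_j> and b_i = <f, φ_i>, with φ_0 = 1, φ_1 = x, φ_2 = x^2.
G =
  [2, 0, 2/3]
  [0, 2/3, 0]
  [2/3, 0, 2/5],
b = (-16/3, -6/5, -32/15).
Solving gives a_0 = -2, a_1 = -9/5, a_2 = -2, so
  g(x) = -2*x^2 - 9*x/5 - 2.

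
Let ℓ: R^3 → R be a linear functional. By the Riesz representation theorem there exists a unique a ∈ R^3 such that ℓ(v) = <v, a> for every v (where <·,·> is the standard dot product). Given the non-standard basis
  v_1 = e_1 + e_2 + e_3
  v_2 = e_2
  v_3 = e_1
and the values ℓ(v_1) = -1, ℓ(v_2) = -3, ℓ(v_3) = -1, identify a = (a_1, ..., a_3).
a = (-1, -3, 3)

Write a = (a_1, ..., a_3) in the standard basis. For each basis vector v_i, ℓ(v_i) = <v_i, a> is a linear equation in the a_j's. Collect the n equations into a matrix system V a = ℓ, where row i of V is v_i (expressed in the standard basis). Since V is invertible (lower-triangular with 1s on the diagonal, up to permutation), solve by back-substitution:
  V =
[[1, 1, 1],
 [0, 1, 0],
 [1, 0, 0]]
  V a = (-1, -3, -1)
Solving gives a = (-1, -3, 3).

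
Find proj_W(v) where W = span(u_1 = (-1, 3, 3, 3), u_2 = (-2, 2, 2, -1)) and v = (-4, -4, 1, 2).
proj_W(v) = (1/27, 17/243, 17/243, 50/243)

Set up U = [u_1 | ... | u_2] ∈ R^(4×2). The projector onto W = col(U) is P = U (U^T U)^(-1) U^T.
Compute U^T U =
  [28, 11]
  [11, 13],
and U^T v = (1, 0).
Solve U^T U · c = U^T v for the coefficients: c = (13/243, -11/243). The projection is proj_W(v) = U c.
Check: (v - proj_W(v)) · u_1 = 0  (should be 0).
Check: (v - proj_W(v)) · u_2 = 0  (should be 0).
Result: proj_W(v) = (1/27, 17/243, 17/243, 50/243).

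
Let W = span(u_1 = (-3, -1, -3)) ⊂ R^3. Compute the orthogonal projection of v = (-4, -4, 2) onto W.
proj_W(v) = (-30/19, -10/19, -30/19)

Set up U = [u_1 | ... | u_1] ∈ R^(3×1). The projector onto W = col(U) is P = U (U^T U)^(-1) U^T.
Compute U^T U =
  [19],
and U^T v = (10).
Solve U^T U · c = U^T v for the coefficients: c = (10/19). The projection is proj_W(v) = U c.
Check: (v - proj_W(v)) · u_1 = 0  (should be 0).
Result: proj_W(v) = (-30/19, -10/19, -30/19).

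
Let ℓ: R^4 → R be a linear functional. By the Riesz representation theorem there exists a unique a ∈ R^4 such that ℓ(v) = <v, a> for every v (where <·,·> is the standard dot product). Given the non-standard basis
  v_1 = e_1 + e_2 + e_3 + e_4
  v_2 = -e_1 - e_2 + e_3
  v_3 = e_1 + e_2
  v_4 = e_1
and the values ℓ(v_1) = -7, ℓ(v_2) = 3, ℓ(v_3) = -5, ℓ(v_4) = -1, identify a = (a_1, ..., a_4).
a = (-1, -4, -2, 0)

Write a = (a_1, ..., a_4) in the standard basis. For each basis vector v_i, ℓ(v_i) = <v_i, a> is a linear equation in the a_j's. Collect the n equations into a matrix system V a = ℓ, where row i of V is v_i (expressed in the standard basis). Since V is invertible (lower-triangular with 1s on the diagonal, up to permutation), solve by back-substitution:
  V =
[[1, 1, 1, 1],
 [-1, -1, 1, 0],
 [1, 1, 0, 0],
 [1, 0, 0, 0]]
  V a = (-7, 3, -5, -1)
Solving gives a = (-1, -4, -2, 0).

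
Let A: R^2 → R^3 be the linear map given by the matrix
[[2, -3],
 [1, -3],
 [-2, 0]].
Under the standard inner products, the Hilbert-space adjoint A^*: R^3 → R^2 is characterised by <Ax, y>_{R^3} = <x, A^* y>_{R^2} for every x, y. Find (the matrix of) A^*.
A^* = A^T =
[[2, 1, -2],
 [-3, -3, 0]]

For real matrices with standard dot products, the defining identity <Ax, y> = <x, A^* y> gives (Ax)^T y = x^T (A^*) y, i.e. x^T A^T y = x^T (A^*) y. Since this holds for all x, y, we must have A^* = A^T. Therefore
A^* =
[[2, 1, -2],
 [-3, -3, 0]].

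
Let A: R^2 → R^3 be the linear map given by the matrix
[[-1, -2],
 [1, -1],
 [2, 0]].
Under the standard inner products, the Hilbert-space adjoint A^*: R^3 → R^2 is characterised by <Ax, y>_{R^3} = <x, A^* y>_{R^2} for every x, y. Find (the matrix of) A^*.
A^* = A^T =
[[-1, 1, 2],
 [-2, -1, 0]]

For real matrices with standard dot products, the defining identity <Ax, y> = <x, A^* y> gives (Ax)^T y = x^T (A^*) y, i.e. x^T A^T y = x^T (A^*) y. Since this holds for all x, y, we must have A^* = A^T. Therefore
A^* =
[[-1, 1, 2],
 [-2, -1, 0]].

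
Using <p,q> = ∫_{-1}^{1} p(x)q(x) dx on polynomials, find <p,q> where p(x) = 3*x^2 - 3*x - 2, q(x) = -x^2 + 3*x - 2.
<p,q> = -28/15

Expand the product: p(x)·q(x) = -3*x^4 + 12*x^3 - 13*x^2 + 4.
∫_{-1}^{1} of each monomial x^k gives [2/(k+1) if k even, 0 if k odd]. Integrating term-by-term (or equivalently evaluating the antiderivative F(x) = -3*x^5/5 + 3*x^4 - 13*x^3/3 + 4*x at the endpoints):
  F(1) − F(−1) = 31/15 − (59/15) = -28/15.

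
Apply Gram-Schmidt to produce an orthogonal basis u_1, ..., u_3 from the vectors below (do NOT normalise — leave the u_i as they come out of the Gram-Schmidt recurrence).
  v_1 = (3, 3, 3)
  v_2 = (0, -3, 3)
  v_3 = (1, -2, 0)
Orthogonal basis:
  u_1 = (3, 3, 3)
  u_2 = (0, -3, 3)
  u_3 = (4/3, -2/3, -2/3)

Apply the Gram-Schmidt recurrence
  u_1 = v_1
  u_i = v_i − Σ_{j<i} ((v_i · u_j) / (u_j · u_j)) · u_j.

Step by step this gives:
  u_1 = (3, 3, 3)
  u_2 = (0, -3, 3)
  u_3 = (4/3, -2/3, -2/3)

Orthogonality check:
  u_2 · u_1 = 0 (should be 0)
  u_3 · u_1 = 0 (should be 0)
  u_3 · u_2 = 0 (should be 0)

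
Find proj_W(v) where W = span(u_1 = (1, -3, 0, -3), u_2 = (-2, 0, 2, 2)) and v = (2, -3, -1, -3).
proj_W(v) = (70/41, -108/41, -34/41, -142/41)

Set up U = [u_1 | ... | u_2] ∈ R^(4×2). The projector onto W = col(U) is P = U (U^T U)^(-1) U^T.
Compute U^T U =
  [19, -8]
  [-8, 12],
and U^T v = (20, -12).
Solve U^T U · c = U^T v for the coefficients: c = (36/41, -17/41). The projection is proj_W(v) = U c.
Check: (v - proj_W(v)) · u_1 = 0  (should be 0).
Check: (v - proj_W(v)) · u_2 = 0  (should be 0).
Result: proj_W(v) = (70/41, -108/41, -34/41, -142/41).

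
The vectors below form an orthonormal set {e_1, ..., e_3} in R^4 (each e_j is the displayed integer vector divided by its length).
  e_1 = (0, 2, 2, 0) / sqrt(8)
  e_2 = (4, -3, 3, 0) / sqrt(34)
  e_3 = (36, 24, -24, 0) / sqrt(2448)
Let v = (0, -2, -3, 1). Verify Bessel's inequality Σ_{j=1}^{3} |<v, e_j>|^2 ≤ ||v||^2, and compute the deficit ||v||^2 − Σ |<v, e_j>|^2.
Σ |<v, e_j>|^2 = 13; ||v||^2 = 14; deficit = 1

Write each e_j = u_j / sqrt(<u_j, u_j>) where u_j is the displayed integer vector. Then <v, e_j> = <v, u_j> / sqrt(<u_j, u_j>), so |<v, e_j>|^2 = <v, u_j>^2 / <u_j, u_j>.
Coefficients: <v, e_1> = -10/sqrt(8), <v, e_2> = -3/sqrt(34), <v, e_3> = 24/sqrt(2448).
Square and sum: Σ |<v, e_j>|^2 = 13.
Compute ||v||^2 = v·v = 14.
Deficit = 14 − 13 = 1 ≥ 0, confirming Bessel's inequality. (The deficit equals ||v − Σ <v,e_j> e_j||^2, the squared distance from v to span{e_j}.)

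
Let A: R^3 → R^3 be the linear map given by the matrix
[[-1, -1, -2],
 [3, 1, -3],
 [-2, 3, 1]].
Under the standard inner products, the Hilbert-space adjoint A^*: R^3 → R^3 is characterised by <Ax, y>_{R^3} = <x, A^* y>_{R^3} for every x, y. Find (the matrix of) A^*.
A^* = A^T =
[[-1, 3, -2],
 [-1, 1, 3],
 [-2, -3, 1]]

For real matrices with standard dot products, the defining identity <Ax, y> = <x, A^* y> gives (Ax)^T y = x^T (A^*) y, i.e. x^T A^T y = x^T (A^*) y. Since this holds for all x, y, we must have A^* = A^T. Therefore
A^* =
[[-1, 3, -2],
 [-1, 1, 3],
 [-2, -3, 1]].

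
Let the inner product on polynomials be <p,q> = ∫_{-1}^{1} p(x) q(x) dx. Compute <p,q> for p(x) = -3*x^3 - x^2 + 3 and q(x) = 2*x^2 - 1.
<p,q> = -32/15

Expand the product: p(x)·q(x) = -6*x^5 - 2*x^4 + 3*x^3 + 7*x^2 - 3.
∫_{-1}^{1} of each monomial x^k gives [2/(k+1) if k even, 0 if k odd]. Integrating term-by-term (or equivalently evaluating the antiderivative F(x) = -x^6 - 2*x^5/5 + 3*x^4/4 + 7*x^3/3 - 3*x at the endpoints):
  F(1) − F(−1) = -79/60 − (49/60) = -32/15.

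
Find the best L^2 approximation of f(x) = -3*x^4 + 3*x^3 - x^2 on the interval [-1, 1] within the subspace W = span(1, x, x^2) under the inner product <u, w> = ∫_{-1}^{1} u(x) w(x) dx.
g(x) = -25*x^2/7 + 9*x/5 + 9/35

The best approximation g ∈ W is the orthogonal projection of f onto W. Writing g = a_0 + a_1 x + a_2 x^2, the coefficients solve the normal equations G · a = b where
  G_{ij} = <φ_i, φ_j> and b_i = <f, φ_i>, with φ_0 = 1, φ_1 = x, φ_2 = x^2.
G =
  [2, 0, 2/3]
  [0, 2/3, 0]
  [2/3, 0, 2/5],
b = (-28/15, 6/5, -44/35).
Solving gives a_0 = 9/35, a_1 = 9/5, a_2 = -25/7, so
  g(x) = -25*x^2/7 + 9*x/5 + 9/35.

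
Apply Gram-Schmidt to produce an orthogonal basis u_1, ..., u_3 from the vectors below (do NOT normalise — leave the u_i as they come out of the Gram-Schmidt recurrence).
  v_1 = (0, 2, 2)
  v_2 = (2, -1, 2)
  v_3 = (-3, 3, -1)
Orthogonal basis:
  u_1 = (0, 2, 2)
  u_2 = (2, -3/2, 3/2)
  u_3 = (-3/17, -2/17, 2/17)

Apply the Gram-Schmidt recurrence
  u_1 = v_1
  u_i = v_i − Σ_{j<i} ((v_i · u_j) / (u_j · u_j)) · u_j.

Step by step this gives:
  u_1 = (0, 2, 2)
  u_2 = (2, -3/2, 3/2)
  u_3 = (-3/17, -2/17, 2/17)

Orthogonality check:
  u_2 · u_1 = 0 (should be 0)
  u_3 · u_1 = 0 (should be 0)
  u_3 · u_2 = 0 (should be 0)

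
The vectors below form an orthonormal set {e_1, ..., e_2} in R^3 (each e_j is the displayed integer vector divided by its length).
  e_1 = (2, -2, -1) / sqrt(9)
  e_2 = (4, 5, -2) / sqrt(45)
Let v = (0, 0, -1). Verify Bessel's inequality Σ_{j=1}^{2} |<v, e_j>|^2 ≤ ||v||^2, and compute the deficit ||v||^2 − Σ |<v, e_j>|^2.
Σ |<v, e_j>|^2 = 1/5; ||v||^2 = 1; deficit = 4/5

Write each e_j = u_j / sqrt(<u_j, u_j>) where u_j is the displayed integer vector. Then <v, e_j> = <v, u_j> / sqrt(<u_j, u_j>), so |<v, e_j>|^2 = <v, u_j>^2 / <u_j, u_j>.
Coefficients: <v, e_1> = 1/sqrt(9), <v, e_2> = 2/sqrt(45).
Square and sum: Σ |<v, e_j>|^2 = 1/5.
Compute ||v||^2 = v·v = 1.
Deficit = 1 − 1/5 = 4/5 ≥ 0, confirming Bessel's inequality. (The deficit equals ||v − Σ <v,e_j> e_j||^2, the squared distance from v to span{e_j}.)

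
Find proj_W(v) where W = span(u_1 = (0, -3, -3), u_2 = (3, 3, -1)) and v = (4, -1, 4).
proj_W(v) = (6/17, 59/34, 43/34)

Set up U = [u_1 | ... | u_2] ∈ R^(3×2). The projector onto W = col(U) is P = U (U^T U)^(-1) U^T.
Compute U^T U =
  [18, -6]
  [-6, 19],
and U^T v = (-9, 5).
Solve U^T U · c = U^T v for the coefficients: c = (-47/102, 2/17). The projection is proj_W(v) = U c.
Check: (v - proj_W(v)) · u_1 = 0  (should be 0).
Check: (v - proj_W(v)) · u_2 = 0  (should be 0).
Result: proj_W(v) = (6/17, 59/34, 43/34).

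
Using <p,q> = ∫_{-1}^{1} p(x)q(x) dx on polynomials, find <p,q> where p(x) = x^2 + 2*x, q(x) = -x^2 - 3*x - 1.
<p,q> = -76/15

Expand the product: p(x)·q(x) = -x^4 - 5*x^3 - 7*x^2 - 2*x.
∫_{-1}^{1} of each monomial x^k gives [2/(k+1) if k even, 0 if k odd]. Integrating term-by-term (or equivalently evaluating the antiderivative F(x) = -x^5/5 - 5*x^4/4 - 7*x^3/3 - x^2 at the endpoints):
  F(1) − F(−1) = -287/60 − (17/60) = -76/15.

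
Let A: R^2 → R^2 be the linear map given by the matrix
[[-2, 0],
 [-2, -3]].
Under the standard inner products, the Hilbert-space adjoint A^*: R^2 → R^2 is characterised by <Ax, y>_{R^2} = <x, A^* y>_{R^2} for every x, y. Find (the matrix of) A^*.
A^* = A^T =
[[-2, -2],
 [0, -3]]

For real matrices with standard dot products, the defining identity <Ax, y> = <x, A^* y> gives (Ax)^T y = x^T (A^*) y, i.e. x^T A^T y = x^T (A^*) y. Since this holds for all x, y, we must have A^* = A^T. Therefore
A^* =
[[-2, -2],
 [0, -3]].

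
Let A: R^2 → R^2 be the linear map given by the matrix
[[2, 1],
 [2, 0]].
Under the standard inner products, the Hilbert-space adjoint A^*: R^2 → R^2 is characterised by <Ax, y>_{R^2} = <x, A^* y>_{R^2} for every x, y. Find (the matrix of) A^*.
A^* = A^T =
[[2, 2],
 [1, 0]]

For real matrices with standard dot products, the defining identity <Ax, y> = <x, A^* y> gives (Ax)^T y = x^T (A^*) y, i.e. x^T A^T y = x^T (A^*) y. Since this holds for all x, y, we must have A^* = A^T. Therefore
A^* =
[[2, 2],
 [1, 0]].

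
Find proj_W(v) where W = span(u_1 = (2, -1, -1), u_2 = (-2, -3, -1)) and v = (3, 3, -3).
proj_W(v) = (26/7, 11/7, -1/7)

Set up U = [u_1 | ... | u_2] ∈ R^(3×2). The projector onto W = col(U) is P = U (U^T U)^(-1) U^T.
Compute U^T U =
  [6, 0]
  [0, 14],
and U^T v = (6, -12).
Solve U^T U · c = U^T v for the coefficients: c = (1, -6/7). The projection is proj_W(v) = U c.
Check: (v - proj_W(v)) · u_1 = 0  (should be 0).
Check: (v - proj_W(v)) · u_2 = 0  (should be 0).
Result: proj_W(v) = (26/7, 11/7, -1/7).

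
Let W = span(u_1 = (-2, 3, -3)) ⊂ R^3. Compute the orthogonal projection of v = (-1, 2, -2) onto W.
proj_W(v) = (-14/11, 21/11, -21/11)

Set up U = [u_1 | ... | u_1] ∈ R^(3×1). The projector onto W = col(U) is P = U (U^T U)^(-1) U^T.
Compute U^T U =
  [22],
and U^T v = (14).
Solve U^T U · c = U^T v for the coefficients: c = (7/11). The projection is proj_W(v) = U c.
Check: (v - proj_W(v)) · u_1 = 0  (should be 0).
Result: proj_W(v) = (-14/11, 21/11, -21/11).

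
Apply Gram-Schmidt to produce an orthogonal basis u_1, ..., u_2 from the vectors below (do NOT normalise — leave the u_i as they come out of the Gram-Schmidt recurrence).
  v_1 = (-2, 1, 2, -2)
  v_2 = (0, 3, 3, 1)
Orthogonal basis:
  u_1 = (-2, 1, 2, -2)
  u_2 = (14/13, 32/13, 25/13, 27/13)

Apply the Gram-Schmidt recurrence
  u_1 = v_1
  u_i = v_i − Σ_{j<i} ((v_i · u_j) / (u_j · u_j)) · u_j.

Step by step this gives:
  u_1 = (-2, 1, 2, -2)
  u_2 = (14/13, 32/13, 25/13, 27/13)

Orthogonality check:
  u_2 · u_1 = 0 (should be 0)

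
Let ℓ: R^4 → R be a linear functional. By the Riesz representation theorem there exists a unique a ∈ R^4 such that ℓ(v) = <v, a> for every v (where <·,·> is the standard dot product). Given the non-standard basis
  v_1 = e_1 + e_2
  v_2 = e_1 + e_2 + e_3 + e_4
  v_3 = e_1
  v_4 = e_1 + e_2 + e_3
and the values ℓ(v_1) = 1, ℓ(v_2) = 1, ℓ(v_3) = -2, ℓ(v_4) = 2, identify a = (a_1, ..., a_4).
a = (-2, 3, 1, -1)

Write a = (a_1, ..., a_4) in the standard basis. For each basis vector v_i, ℓ(v_i) = <v_i, a> is a linear equation in the a_j's. Collect the n equations into a matrix system V a = ℓ, where row i of V is v_i (expressed in the standard basis). Since V is invertible (lower-triangular with 1s on the diagonal, up to permutation), solve by back-substitution:
  V =
[[1, 1, 0, 0],
 [1, 1, 1, 1],
 [1, 0, 0, 0],
 [1, 1, 1, 0]]
  V a = (1, 1, -2, 2)
Solving gives a = (-2, 3, 1, -1).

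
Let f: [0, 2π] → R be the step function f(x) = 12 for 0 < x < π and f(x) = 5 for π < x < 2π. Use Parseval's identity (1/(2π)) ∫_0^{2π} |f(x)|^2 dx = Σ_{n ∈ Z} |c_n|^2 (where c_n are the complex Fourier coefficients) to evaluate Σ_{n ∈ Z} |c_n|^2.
Σ |c_n|^2 = 169/2

Parseval equates the L^2 energy of f (normalised by 1/(2π)) with the ℓ^2 sum of its Fourier coefficients: (1/(2π)) ∫_0^{2π} |f|^2 = Σ |c_n|^2.
Compute the left side: (1/(2π)) [∫_0^π 12^2 dx + ∫_π^{2π} 5^2 dx] = (1/(2π)) · (144π + 25π) = (144 + 25)/2 = 169/2.
So Σ_{n ∈ Z} |c_n|^2 = 169/2.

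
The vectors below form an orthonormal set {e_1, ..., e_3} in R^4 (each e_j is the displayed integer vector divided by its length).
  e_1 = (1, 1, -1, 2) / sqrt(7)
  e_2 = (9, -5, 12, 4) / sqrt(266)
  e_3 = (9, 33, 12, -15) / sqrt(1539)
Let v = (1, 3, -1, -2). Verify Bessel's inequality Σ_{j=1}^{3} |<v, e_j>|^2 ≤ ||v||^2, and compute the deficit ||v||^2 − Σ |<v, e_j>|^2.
Σ |<v, e_j>|^2 = 13; ||v||^2 = 15; deficit = 2

Write each e_j = u_j / sqrt(<u_j, u_j>) where u_j is the displayed integer vector. Then <v, e_j> = <v, u_j> / sqrt(<u_j, u_j>), so |<v, e_j>|^2 = <v, u_j>^2 / <u_j, u_j>.
Coefficients: <v, e_1> = 1/sqrt(7), <v, e_2> = -26/sqrt(266), <v, e_3> = 126/sqrt(1539).
Square and sum: Σ |<v, e_j>|^2 = 13.
Compute ||v||^2 = v·v = 15.
Deficit = 15 − 13 = 2 ≥ 0, confirming Bessel's inequality. (The deficit equals ||v − Σ <v,e_j> e_j||^2, the squared distance from v to span{e_j}.)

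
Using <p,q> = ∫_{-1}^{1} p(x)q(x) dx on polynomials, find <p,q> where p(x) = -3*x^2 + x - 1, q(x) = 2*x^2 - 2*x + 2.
<p,q> = -196/15

Expand the product: p(x)·q(x) = -6*x^4 + 8*x^3 - 10*x^2 + 4*x - 2.
∫_{-1}^{1} of each monomial x^k gives [2/(k+1) if k even, 0 if k odd]. Integrating term-by-term (or equivalently evaluating the antiderivative F(x) = -6*x^5/5 + 2*x^4 - 10*x^3/3 + 2*x^2 - 2*x at the endpoints):
  F(1) − F(−1) = -38/15 − (158/15) = -196/15.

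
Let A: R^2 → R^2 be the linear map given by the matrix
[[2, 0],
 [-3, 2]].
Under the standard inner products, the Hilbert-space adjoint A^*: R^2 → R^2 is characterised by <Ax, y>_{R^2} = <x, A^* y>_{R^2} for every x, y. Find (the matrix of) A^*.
A^* = A^T =
[[2, -3],
 [0, 2]]

For real matrices with standard dot products, the defining identity <Ax, y> = <x, A^* y> gives (Ax)^T y = x^T (A^*) y, i.e. x^T A^T y = x^T (A^*) y. Since this holds for all x, y, we must have A^* = A^T. Therefore
A^* =
[[2, -3],
 [0, 2]].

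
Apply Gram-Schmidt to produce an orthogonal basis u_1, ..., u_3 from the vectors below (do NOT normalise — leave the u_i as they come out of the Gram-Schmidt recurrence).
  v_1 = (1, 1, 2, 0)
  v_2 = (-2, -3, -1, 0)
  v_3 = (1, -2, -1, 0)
Orthogonal basis:
  u_1 = (1, 1, 2, 0)
  u_2 = (-5/6, -11/6, 4/3, 0)
  u_3 = (12/7, -36/35, -12/35, 0)

Apply the Gram-Schmidt recurrence
  u_1 = v_1
  u_i = v_i − Σ_{j<i} ((v_i · u_j) / (u_j · u_j)) · u_j.

Step by step this gives:
  u_1 = (1, 1, 2, 0)
  u_2 = (-5/6, -11/6, 4/3, 0)
  u_3 = (12/7, -36/35, -12/35, 0)

Orthogonality check:
  u_2 · u_1 = 0 (should be 0)
  u_3 · u_1 = 0 (should be 0)
  u_3 · u_2 = 0 (should be 0)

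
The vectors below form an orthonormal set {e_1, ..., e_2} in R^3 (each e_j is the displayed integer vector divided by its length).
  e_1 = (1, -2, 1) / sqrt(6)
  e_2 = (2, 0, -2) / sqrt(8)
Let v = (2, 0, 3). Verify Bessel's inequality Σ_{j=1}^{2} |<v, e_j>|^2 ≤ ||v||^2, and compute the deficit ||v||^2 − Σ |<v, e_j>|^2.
Σ |<v, e_j>|^2 = 14/3; ||v||^2 = 13; deficit = 25/3

Write each e_j = u_j / sqrt(<u_j, u_j>) where u_j is the displayed integer vector. Then <v, e_j> = <v, u_j> / sqrt(<u_j, u_j>), so |<v, e_j>|^2 = <v, u_j>^2 / <u_j, u_j>.
Coefficients: <v, e_1> = 5/sqrt(6), <v, e_2> = -2/sqrt(8).
Square and sum: Σ |<v, e_j>|^2 = 14/3.
Compute ||v||^2 = v·v = 13.
Deficit = 13 − 14/3 = 25/3 ≥ 0, confirming Bessel's inequality. (The deficit equals ||v − Σ <v,e_j> e_j||^2, the squared distance from v to span{e_j}.)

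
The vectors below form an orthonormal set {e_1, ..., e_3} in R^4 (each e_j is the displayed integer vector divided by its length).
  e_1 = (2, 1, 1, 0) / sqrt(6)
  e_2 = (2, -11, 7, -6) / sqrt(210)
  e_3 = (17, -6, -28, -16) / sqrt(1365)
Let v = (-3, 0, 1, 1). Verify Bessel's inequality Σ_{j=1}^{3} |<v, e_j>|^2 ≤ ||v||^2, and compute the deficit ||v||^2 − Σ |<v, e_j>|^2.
Σ |<v, e_j>|^2 = 425/39; ||v||^2 = 11; deficit = 4/39

Write each e_j = u_j / sqrt(<u_j, u_j>) where u_j is the displayed integer vector. Then <v, e_j> = <v, u_j> / sqrt(<u_j, u_j>), so |<v, e_j>|^2 = <v, u_j>^2 / <u_j, u_j>.
Coefficients: <v, e_1> = -5/sqrt(6), <v, e_2> = -5/sqrt(210), <v, e_3> = -95/sqrt(1365).
Square and sum: Σ |<v, e_j>|^2 = 425/39.
Compute ||v||^2 = v·v = 11.
Deficit = 11 − 425/39 = 4/39 ≥ 0, confirming Bessel's inequality. (The deficit equals ||v − Σ <v,e_j> e_j||^2, the squared distance from v to span{e_j}.)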